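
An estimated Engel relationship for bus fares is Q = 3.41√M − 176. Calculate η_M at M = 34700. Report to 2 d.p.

0.69

At M = 34700: Q = 459.213.
dQ/dM = 3.41/(2√M) = 0.00915292 at this income.
η = (dQ/dM)·(M/Q) = 0.00915292 × (34700/459.213) = 0.69.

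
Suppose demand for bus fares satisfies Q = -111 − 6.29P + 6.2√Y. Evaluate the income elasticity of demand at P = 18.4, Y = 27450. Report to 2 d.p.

0.64

At P = 18.4, Y = 27450: Q = 800.483.
Holding P constant, ∂Q/∂Y = 6.2/(2√Y) = 0.0187107.
η_Y = (∂Q/∂Y)·(Y/Q) = 0.0187107 × (27450/800.483) = 0.64.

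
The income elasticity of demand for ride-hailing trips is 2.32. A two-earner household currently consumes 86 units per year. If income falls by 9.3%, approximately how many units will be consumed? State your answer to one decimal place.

67.4

%ΔQ ≈ η × %ΔI = 2.32 × (-9.3%) = -21.576%.
New Q ≈ 86 × (1 − 0.21576) = 67.4.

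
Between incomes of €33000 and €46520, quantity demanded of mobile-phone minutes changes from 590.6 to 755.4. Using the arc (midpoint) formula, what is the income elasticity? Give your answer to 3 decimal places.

0.720

ΔQ = 755.4 − 590.6 = 164.8; midpoint Q̄ = (590.6 + 755.4)/2 = 673.
ΔI = 46520 − 33000 = 13520; midpoint Ī = (33000 + 46520)/2 = 39760.
η = (ΔQ/Q̄) ÷ (ΔI/Ī) = (164.8/673) ÷ (13520/39760) = 0.720.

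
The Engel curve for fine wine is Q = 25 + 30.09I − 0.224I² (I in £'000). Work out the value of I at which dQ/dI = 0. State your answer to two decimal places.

67.17

dQ/dI = 30.09 − 0.448I.
The good is inferior where dQ/dI < 0. Setting dQ/dI = 0 gives I = 30.09 / 0.448 = 67.17.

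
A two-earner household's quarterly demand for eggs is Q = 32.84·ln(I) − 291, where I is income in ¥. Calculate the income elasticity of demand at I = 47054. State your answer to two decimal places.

At I = 47054: Q = 62.327.
dQ/dI = 32.84/I = 0.000697922 at this income.
η = (dQ/dI)·(I/Q) = 0.000697922 × (47054/62.327) = 0.53.

0.53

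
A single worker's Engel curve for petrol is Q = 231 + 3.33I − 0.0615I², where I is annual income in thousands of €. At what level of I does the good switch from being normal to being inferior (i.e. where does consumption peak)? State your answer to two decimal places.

27.07

dQ/dI = 3.33 − 0.123I.
The good is inferior where dQ/dI < 0. Setting dQ/dI = 0 gives I = 3.33 / 0.123 = 27.07.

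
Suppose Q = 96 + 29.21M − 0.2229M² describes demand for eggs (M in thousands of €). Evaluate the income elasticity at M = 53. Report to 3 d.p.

At M = 53: Q = 1018.0039.
dQ/dM = 29.21 − 0.4458M = 5.58260.
η = (dQ/dM)·(M/Q) = 5.58260 × (53/1018.0039) = 0.291.

0.291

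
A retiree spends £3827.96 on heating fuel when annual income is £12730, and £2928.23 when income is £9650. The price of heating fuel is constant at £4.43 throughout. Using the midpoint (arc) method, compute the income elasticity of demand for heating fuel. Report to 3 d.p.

With a constant price, Q₁ = 3827.96/4.43 = 864.099 and Q₂ = 2928.23/4.43 = 661.000 (equivalently, work directly with expenditure since P cancels).
Midpoint %ΔQ = (2928.23 − 3827.96)/3378.10 = -0.26634; midpoint %ΔI = (9650 − 12730)/11190 = -0.27525.
η = -0.26634 / -0.27525 = 0.968.

0.968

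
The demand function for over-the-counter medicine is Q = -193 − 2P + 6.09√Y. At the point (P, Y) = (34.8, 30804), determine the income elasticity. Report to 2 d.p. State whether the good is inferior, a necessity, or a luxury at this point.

At P = 34.8, Y = 30804: Q = 806.260.
Holding P constant, ∂Q/∂Y = 6.09/(2√Y) = 0.0173494.
η_Y = (∂Q/∂Y)·(Y/Q) = 0.0173494 × (30804/806.260) = 0.66.
Since 0 < η < 1, this is a necessity.

0.66 (necessity)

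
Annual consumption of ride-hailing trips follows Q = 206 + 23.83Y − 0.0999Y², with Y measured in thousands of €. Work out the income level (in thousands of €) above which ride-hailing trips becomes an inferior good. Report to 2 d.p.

119.27

dQ/dY = 23.83 − 0.1998Y.
The good is inferior where dQ/dY < 0. Setting dQ/dY = 0 gives Y = 23.83 / 0.1998 = 119.27.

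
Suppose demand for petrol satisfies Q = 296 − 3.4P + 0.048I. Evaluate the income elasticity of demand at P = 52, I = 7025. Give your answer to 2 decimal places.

At P = 52, I = 7025: Q = 456.400.
Holding P constant, ∂Q/∂I = 0.048.
η_I = (∂Q/∂I)·(I/Q) = 0.048 × (7025/456.400) = 0.74.

0.74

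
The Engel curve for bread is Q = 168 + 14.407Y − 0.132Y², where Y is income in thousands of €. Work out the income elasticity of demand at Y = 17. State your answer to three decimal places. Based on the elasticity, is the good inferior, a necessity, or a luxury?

0.450 (necessity)

At Y = 17: Q = 374.7710.
dQ/dY = 14.407 − 0.264Y = 9.91900.
η = (dQ/dY)·(Y/Q) = 9.91900 × (17/374.7710) = 0.450.
0 < η < 1 ⇒ necessity.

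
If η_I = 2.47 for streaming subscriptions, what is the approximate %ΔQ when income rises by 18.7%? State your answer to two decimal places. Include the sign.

%ΔQ ≈ η × %ΔI = 2.47 × 18.7% = 46.19%.

46.19%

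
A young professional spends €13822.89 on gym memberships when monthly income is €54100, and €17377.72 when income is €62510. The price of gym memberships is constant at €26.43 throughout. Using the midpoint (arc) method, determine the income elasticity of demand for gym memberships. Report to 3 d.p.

With a constant price, Q₁ = 13822.89/26.43 = 523.000 and Q₂ = 17377.72/26.43 = 657.500 (equivalently, work directly with expenditure since P cancels).
Midpoint %ΔQ = (17377.72 − 13822.89)/15600.31 = 0.22787; midpoint %ΔI = (62510 − 54100)/58305 = 0.14424.
η = 0.22787 / 0.14424 = 1.580.

1.580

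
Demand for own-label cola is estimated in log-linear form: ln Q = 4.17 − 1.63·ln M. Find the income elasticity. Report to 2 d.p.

In a log-linear demand, the coefficient on ln M is the income elasticity.
So η = -1.63.

-1.63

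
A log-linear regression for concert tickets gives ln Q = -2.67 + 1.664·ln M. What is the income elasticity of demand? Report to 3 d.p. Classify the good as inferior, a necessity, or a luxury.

1.664 (luxury)

In a log-linear demand, the coefficient on ln M is the income elasticity.
So η = 1.664.
η > 1 ⇒ luxury.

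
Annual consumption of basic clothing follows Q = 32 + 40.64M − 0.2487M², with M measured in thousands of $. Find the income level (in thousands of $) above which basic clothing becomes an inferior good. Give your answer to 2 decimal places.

dQ/dM = 40.64 − 0.4974M.
The good is inferior where dQ/dM < 0. Setting dQ/dM = 0 gives M = 40.64 / 0.4974 = 81.70.

81.70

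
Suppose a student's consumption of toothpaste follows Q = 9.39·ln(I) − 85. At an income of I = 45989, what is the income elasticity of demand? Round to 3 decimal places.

At I = 45989: Q = 15.813.
dQ/dI = 9.39/I = 0.000204179 at this income.
η = (dQ/dI)·(I/Q) = 0.000204179 × (45989/15.813) = 0.594.

0.594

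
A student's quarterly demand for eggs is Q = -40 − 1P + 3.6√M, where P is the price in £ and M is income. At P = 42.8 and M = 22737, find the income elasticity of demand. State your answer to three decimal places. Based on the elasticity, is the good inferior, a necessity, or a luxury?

0.590 (necessity)

At P = 42.8, M = 22737: Q = 460.037.
Holding P constant, ∂Q/∂M = 3.6/(2√M) = 0.0119373.
η_M = (∂Q/∂M)·(M/Q) = 0.0119373 × (22737/460.037) = 0.590.
Since 0 < η < 1, this is a necessity.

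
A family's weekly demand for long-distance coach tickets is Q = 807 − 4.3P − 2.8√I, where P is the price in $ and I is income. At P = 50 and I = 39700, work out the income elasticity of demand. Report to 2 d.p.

-8.18

At P = 50, I = 39700: Q = 34.104.
Holding P constant, ∂Q/∂I = -2.8/(2√I) = -0.0070264.
η_I = (∂Q/∂I)·(I/Q) = -0.0070264 × (39700/34.104) = -8.18.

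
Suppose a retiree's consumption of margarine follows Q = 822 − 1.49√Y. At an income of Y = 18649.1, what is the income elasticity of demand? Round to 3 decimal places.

At Y = 18649.1: Q = 618.523.
dQ/dY = -1.49/(2√Y) = -0.00545541 at this income.
η = (dQ/dY)·(Y/Q) = -0.00545541 × (18649.1/618.523) = -0.164.

-0.164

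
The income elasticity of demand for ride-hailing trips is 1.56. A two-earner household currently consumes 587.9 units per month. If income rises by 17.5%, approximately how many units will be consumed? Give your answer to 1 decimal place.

748.4

%ΔQ ≈ η × %ΔI = 1.56 × 17.5% = 27.3%.
New Q ≈ 587.9 × (1 + 0.273) = 748.4.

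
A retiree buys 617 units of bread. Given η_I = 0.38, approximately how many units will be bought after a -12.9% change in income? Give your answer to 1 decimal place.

586.8

%ΔQ ≈ η × %ΔI = 0.38 × (-12.9%) = -4.902%.
New Q ≈ 617 × (1 − 0.04902) = 586.8.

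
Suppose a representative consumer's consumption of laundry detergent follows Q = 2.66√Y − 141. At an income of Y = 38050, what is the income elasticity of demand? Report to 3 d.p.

At Y = 38050: Q = 377.870.
dQ/dY = 2.66/(2√Y) = 0.00681827 at this income.
η = (dQ/dY)·(Y/Q) = 0.00681827 × (38050/377.870) = 0.687.

0.687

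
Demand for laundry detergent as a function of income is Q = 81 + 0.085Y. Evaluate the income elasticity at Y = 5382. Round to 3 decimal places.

0.850

At Y = 5382: Q = 538.470.
dQ/dY = 0.085.
η = (dQ/dY)·(Y/Q) = 0.085 × (5382/538.470) = 0.850.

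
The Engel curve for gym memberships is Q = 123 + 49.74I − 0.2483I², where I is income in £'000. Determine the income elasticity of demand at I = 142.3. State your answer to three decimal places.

-1.370

At I = 142.3: Q = 2173.1033.
dQ/dI = 49.74 − 0.4966I = -20.92618.
η = (dQ/dI)·(I/Q) = -20.92618 × (142.3/2173.1033) = -1.370.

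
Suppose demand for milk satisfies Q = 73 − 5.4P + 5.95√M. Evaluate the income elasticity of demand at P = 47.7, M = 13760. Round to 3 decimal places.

At P = 47.7, M = 13760: Q = 513.373.
Holding P constant, ∂Q/∂M = 5.95/(2√M) = 0.0253617.
η_M = (∂Q/∂M)·(M/Q) = 0.0253617 × (13760/513.373) = 0.680.

0.680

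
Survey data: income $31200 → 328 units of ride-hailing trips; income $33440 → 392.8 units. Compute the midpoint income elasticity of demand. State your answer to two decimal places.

2.59

ΔQ = 392.8 − 328 = 64.8; midpoint Q̄ = (328 + 392.8)/2 = 360.4.
ΔI = 33440 − 31200 = 2240; midpoint Ī = (31200 + 33440)/2 = 32320.
η = (ΔQ/Q̄) ÷ (ΔI/Ī) = (64.8/360.4) ÷ (2240/32320) = 2.59.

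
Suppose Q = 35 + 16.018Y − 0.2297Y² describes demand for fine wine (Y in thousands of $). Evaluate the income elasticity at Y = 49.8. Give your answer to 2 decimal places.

-1.30

At Y = 49.8: Q = 263.0312.
dQ/dY = 16.018 − 0.4594Y = -6.86012.
η = (dQ/dY)·(Y/Q) = -6.86012 × (49.8/263.0312) = -1.30.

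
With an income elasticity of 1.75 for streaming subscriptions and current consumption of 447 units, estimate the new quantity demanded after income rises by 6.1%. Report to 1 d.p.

%ΔQ ≈ η × %ΔI = 1.75 × 6.1% = 10.675%.
New Q ≈ 447 × (1 + 0.10675) = 494.7.

494.7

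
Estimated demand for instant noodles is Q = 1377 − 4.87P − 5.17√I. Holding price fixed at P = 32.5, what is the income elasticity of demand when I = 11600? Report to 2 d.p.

At P = 32.5, I = 11600: Q = 661.899.
Holding P constant, ∂Q/∂I = -5.17/(2√I) = -0.0240011.
η_I = (∂Q/∂I)·(I/Q) = -0.0240011 × (11600/661.899) = -0.42.

-0.42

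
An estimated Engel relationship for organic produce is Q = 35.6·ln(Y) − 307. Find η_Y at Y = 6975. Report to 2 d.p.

4.42

At Y = 6975: Q = 8.063.
dQ/dY = 35.6/Y = 0.00510394 at this income.
η = (dQ/dY)·(Y/Q) = 0.00510394 × (6975/8.063) = 4.42.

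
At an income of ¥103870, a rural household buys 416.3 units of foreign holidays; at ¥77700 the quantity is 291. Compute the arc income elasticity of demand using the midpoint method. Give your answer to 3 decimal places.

1.229

ΔQ = 291 − 416.3 = -125.3; midpoint Q̄ = (416.3 + 291)/2 = 353.65.
ΔI = 77700 − 103870 = -26170; midpoint Ī = (103870 + 77700)/2 = 90785.
η = (ΔQ/Q̄) ÷ (ΔI/Ī) = (-125.3/353.65) ÷ (-26170/90785) = 1.229.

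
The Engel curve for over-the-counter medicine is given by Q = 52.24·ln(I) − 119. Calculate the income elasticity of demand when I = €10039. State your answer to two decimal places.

0.14

At I = 10039: Q = 362.352.
dQ/dI = 52.24/I = 0.00520371 at this income.
η = (dQ/dI)·(I/Q) = 0.00520371 × (10039/362.352) = 0.14.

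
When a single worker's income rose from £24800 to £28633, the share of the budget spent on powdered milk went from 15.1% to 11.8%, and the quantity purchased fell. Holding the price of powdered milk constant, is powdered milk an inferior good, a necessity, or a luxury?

inferior good

Quantity demanded falls as income rises, so η < 0.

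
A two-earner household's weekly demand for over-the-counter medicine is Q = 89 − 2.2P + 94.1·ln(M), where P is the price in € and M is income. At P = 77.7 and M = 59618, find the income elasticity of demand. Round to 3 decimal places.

0.099

At P = 77.7, M = 59618: Q = 952.757.
Holding P constant, ∂Q/∂M = 94.1/M = 0.00157838.
η_M = (∂Q/∂M)·(M/Q) = 0.00157838 × (59618/952.757) = 0.099.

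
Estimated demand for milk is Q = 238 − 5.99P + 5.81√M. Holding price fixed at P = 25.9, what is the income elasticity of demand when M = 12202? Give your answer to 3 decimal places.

0.443

At P = 25.9, M = 12202: Q = 724.647.
Holding P constant, ∂Q/∂M = 5.81/(2√M) = 0.0262985.
η_M = (∂Q/∂M)·(M/Q) = 0.0262985 × (12202/724.647) = 0.443.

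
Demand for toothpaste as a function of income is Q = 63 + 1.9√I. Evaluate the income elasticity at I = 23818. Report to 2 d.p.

0.41

At I = 23818: Q = 356.229.
dQ/dI = 1.9/(2√I) = 0.00615561 at this income.
η = (dQ/dI)·(I/Q) = 0.00615561 × (23818/356.229) = 0.41.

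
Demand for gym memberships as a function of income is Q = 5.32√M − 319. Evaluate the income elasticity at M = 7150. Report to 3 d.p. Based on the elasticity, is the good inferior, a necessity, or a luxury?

At M = 7150: Q = 130.847.
dQ/dM = 5.32/(2√M) = 0.0314578 at this income.
η = (dQ/dM)·(M/Q) = 0.0314578 × (7150/130.847) = 1.719.
Since η > 1, the good is a luxury.

1.719 (luxury)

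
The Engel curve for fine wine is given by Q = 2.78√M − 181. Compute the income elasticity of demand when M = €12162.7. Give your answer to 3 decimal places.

1.221

At M = 12162.7: Q = 125.591.
dQ/dM = 2.78/(2√M) = 0.0126038 at this income.
η = (dQ/dM)·(M/Q) = 0.0126038 × (12162.7/125.591) = 1.221.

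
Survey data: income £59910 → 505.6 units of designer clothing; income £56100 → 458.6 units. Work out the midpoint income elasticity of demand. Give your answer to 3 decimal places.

ΔQ = 458.6 − 505.6 = -47; midpoint Q̄ = (505.6 + 458.6)/2 = 482.1.
ΔI = 56100 − 59910 = -3810; midpoint Ī = (59910 + 56100)/2 = 58005.
η = (ΔQ/Q̄) ÷ (ΔI/Ī) = (-47/482.1) ÷ (-3810/58005) = 1.484.

1.484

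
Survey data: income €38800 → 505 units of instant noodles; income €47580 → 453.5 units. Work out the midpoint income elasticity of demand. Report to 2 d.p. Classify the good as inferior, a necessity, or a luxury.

ΔQ = 453.5 − 505 = -51.5; midpoint Q̄ = (505 + 453.5)/2 = 479.25.
ΔI = 47580 − 38800 = 8780; midpoint Ī = (38800 + 47580)/2 = 43190.
η = (ΔQ/Q̄) ÷ (ΔI/Ī) = (-51.5/479.25) ÷ (8780/43190) = -0.53.
η < 0 ⇒ inferior good.

-0.53 (inferior good)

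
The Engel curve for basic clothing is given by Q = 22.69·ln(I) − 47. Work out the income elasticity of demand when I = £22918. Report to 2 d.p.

At I = 22918: Q = 180.800.
dQ/dI = 22.69/I = 0.000990051 at this income.
η = (dQ/dI)·(I/Q) = 0.000990051 × (22918/180.800) = 0.13.

0.13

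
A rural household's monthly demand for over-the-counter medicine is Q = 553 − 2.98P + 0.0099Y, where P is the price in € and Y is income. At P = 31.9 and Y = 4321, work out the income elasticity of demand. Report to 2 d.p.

At P = 31.9, Y = 4321: Q = 500.716.
Holding P constant, ∂Q/∂Y = 0.0099.
η_Y = (∂Q/∂Y)·(Y/Q) = 0.0099 × (4321/500.716) = 0.09.

0.09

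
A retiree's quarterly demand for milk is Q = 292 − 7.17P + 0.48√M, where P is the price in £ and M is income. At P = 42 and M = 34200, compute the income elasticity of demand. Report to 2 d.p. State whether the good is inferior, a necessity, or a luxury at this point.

0.56 (necessity)

At P = 42, M = 34200: Q = 79.628.
Holding P constant, ∂Q/∂M = 0.48/(2√M) = 0.00129777.
η_M = (∂Q/∂M)·(M/Q) = 0.00129777 × (34200/79.628) = 0.56.
Since 0 < η < 1, this is a necessity.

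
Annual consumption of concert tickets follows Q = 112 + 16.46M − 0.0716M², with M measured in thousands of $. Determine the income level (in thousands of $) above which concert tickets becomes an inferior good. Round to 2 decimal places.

dQ/dM = 16.46 − 0.1432M.
The good is inferior where dQ/dM < 0. Setting dQ/dM = 0 gives M = 16.46 / 0.1432 = 114.94.

114.94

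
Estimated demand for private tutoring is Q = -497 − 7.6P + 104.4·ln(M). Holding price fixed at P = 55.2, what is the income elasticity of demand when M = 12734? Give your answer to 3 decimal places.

1.486

At P = 55.2, M = 12734: Q = 70.272.
Holding P constant, ∂Q/∂M = 104.4/M = 0.00819852.
η_M = (∂Q/∂M)·(M/Q) = 0.00819852 × (12734/70.272) = 1.486.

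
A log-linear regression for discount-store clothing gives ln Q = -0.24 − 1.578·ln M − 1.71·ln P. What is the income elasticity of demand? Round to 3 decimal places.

In a log-linear demand, the coefficient on ln M is the income elasticity.
So η = -1.578.

-1.578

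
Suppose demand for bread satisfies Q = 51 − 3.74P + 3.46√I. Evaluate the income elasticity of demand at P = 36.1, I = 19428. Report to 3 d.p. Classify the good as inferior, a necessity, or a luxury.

0.605 (necessity)

At P = 36.1, I = 19428: Q = 398.256.
Holding P constant, ∂Q/∂I = 3.46/(2√I) = 0.0124117.
η_I = (∂Q/∂I)·(I/Q) = 0.0124117 × (19428/398.256) = 0.605.
Since 0 < η < 1, this is a necessity.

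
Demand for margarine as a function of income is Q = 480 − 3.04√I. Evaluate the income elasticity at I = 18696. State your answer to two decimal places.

At I = 18696: Q = 64.331.
dQ/dI = -3.04/(2√I) = -0.0111165 at this income.
η = (dQ/dI)·(I/Q) = -0.0111165 × (18696/64.331) = -3.23.

-3.23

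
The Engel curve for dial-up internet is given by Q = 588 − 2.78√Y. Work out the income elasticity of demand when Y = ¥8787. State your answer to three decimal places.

At Y = 8787: Q = 327.406.
dQ/dY = -2.78/(2√Y) = -0.0148284 at this income.
η = (dQ/dY)·(Y/Q) = -0.0148284 × (8787/327.406) = -0.398.

-0.398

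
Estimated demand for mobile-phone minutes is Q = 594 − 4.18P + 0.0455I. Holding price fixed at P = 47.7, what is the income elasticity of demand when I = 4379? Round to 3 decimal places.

At P = 47.7, I = 4379: Q = 593.859.
Holding P constant, ∂Q/∂I = 0.0455.
η_I = (∂Q/∂I)·(I/Q) = 0.0455 × (4379/593.859) = 0.336.

0.336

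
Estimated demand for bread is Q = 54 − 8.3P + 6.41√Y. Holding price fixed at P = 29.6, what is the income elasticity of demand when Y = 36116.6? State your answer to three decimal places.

At P = 29.6, Y = 36116.6: Q = 1026.500.
Holding P constant, ∂Q/∂Y = 6.41/(2√Y) = 0.0168645.
η_Y = (∂Q/∂Y)·(Y/Q) = 0.0168645 × (36116.6/1026.500) = 0.593.

0.593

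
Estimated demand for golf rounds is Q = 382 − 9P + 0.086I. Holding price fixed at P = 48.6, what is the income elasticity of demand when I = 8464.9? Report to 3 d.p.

1.082

At P = 48.6, I = 8464.9: Q = 672.581.
Holding P constant, ∂Q/∂I = 0.086.
η_I = (∂Q/∂I)·(I/Q) = 0.086 × (8464.9/672.581) = 1.082.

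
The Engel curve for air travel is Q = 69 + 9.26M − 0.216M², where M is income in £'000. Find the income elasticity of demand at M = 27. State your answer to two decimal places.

-0.40

At M = 27: Q = 161.5560.
dQ/dM = 9.26 − 0.432M = -2.40400.
η = (dQ/dM)·(M/Q) = -2.40400 × (27/161.5560) = -0.40.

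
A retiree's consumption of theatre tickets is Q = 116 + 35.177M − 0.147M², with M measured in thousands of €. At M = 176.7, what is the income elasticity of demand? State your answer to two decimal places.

-1.70

At M = 176.7: Q = 1742.0111.
dQ/dM = 35.177 − 0.294M = -16.77280.
η = (dQ/dM)·(M/Q) = -16.77280 × (176.7/1742.0111) = -1.70.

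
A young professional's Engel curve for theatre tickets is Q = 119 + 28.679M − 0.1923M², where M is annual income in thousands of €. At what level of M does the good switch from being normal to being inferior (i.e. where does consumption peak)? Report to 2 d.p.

74.57

dQ/dM = 28.679 − 0.3846M.
The good is inferior where dQ/dM < 0. Setting dQ/dM = 0 gives M = 28.679 / 0.3846 = 74.57.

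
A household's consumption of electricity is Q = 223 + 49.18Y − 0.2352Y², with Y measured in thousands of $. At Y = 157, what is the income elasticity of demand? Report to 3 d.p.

At Y = 157: Q = 2146.8152.
dQ/dY = 49.18 − 0.4704Y = -24.67280.
η = (dQ/dY)·(Y/Q) = -24.67280 × (157/2146.8152) = -1.804.

-1.804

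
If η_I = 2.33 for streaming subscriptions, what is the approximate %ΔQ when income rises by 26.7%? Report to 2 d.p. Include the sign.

62.21%

%ΔQ ≈ η × %ΔI = 2.33 × 26.7% = 62.21%.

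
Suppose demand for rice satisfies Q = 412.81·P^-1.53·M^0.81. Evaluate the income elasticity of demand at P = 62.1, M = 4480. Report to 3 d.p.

For a multiplicative demand Q = A·P^α·M^β, the income elasticity is β everywhere.
Here β = 0.81, so η = 0.810.

0.810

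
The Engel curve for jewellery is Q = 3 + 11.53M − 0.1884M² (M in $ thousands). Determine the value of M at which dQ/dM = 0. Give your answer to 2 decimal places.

30.60

dQ/dM = 11.53 − 0.3768M.
The good is inferior where dQ/dM < 0. Setting dQ/dM = 0 gives M = 11.53 / 0.3768 = 30.60.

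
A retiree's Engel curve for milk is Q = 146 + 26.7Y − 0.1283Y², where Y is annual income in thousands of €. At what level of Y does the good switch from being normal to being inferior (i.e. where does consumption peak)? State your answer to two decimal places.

dQ/dY = 26.7 − 0.2566Y.
The good is inferior where dQ/dY < 0. Setting dQ/dY = 0 gives Y = 26.7 / 0.2566 = 104.05.

104.05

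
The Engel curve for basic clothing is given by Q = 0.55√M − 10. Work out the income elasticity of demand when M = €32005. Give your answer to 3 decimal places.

At M = 32005: Q = 88.395.
dQ/dM = 0.55/(2√M) = 0.00153718 at this income.
η = (dQ/dM)·(M/Q) = 0.00153718 × (32005/88.395) = 0.557.

0.557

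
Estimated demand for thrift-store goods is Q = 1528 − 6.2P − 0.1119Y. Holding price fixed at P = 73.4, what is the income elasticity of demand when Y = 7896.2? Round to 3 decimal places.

-4.667

At P = 73.4, Y = 7896.2: Q = 189.335.
Holding P constant, ∂Q/∂Y = −0.1119.
η_Y = (∂Q/∂Y)·(Y/Q) = -0.1119 × (7896.2/189.335) = -4.667.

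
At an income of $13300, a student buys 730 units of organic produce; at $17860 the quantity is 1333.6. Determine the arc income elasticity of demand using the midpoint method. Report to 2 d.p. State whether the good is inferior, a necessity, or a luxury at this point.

2.00 (luxury)

ΔQ = 1333.6 − 730 = 603.6; midpoint Q̄ = (730 + 1333.6)/2 = 1031.8.
ΔI = 17860 − 13300 = 4560; midpoint Ī = (13300 + 17860)/2 = 15580.
η = (ΔQ/Q̄) ÷ (ΔI/Ī) = (603.6/1031.8) ÷ (4560/15580) = 2.00.
η > 1 ⇒ luxury.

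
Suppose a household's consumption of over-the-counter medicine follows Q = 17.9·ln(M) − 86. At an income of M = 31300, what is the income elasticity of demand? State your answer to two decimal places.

0.18

At M = 31300: Q = 99.290.
dQ/dM = 17.9/M = 0.000571885 at this income.
η = (dQ/dM)·(M/Q) = 0.000571885 × (31300/99.290) = 0.18.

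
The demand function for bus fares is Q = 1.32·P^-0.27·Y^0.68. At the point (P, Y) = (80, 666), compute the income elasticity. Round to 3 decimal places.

0.680

For a multiplicative demand Q = A·P^α·Y^β, the income elasticity is β everywhere.
Here β = 0.68, so η = 0.680.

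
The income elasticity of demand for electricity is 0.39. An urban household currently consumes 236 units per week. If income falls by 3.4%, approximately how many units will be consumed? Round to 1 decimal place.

%ΔQ ≈ η × %ΔI = 0.39 × (-3.4%) = -1.326%.
New Q ≈ 236 × (1 − 0.01326) = 232.9.

232.9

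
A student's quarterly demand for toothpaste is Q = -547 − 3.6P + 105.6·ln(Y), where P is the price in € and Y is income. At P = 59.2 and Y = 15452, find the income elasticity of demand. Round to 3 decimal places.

At P = 59.2, Y = 15452: Q = 258.444.
Holding P constant, ∂Q/∂Y = 105.6/Y = 0.00683407.
η_Y = (∂Q/∂Y)·(Y/Q) = 0.00683407 × (15452/258.444) = 0.409.

0.409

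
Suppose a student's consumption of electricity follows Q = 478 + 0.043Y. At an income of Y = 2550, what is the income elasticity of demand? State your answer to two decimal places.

At Y = 2550: Q = 587.650.
dQ/dY = 0.043.
η = (dQ/dY)·(Y/Q) = 0.043 × (2550/587.650) = 0.19.

0.19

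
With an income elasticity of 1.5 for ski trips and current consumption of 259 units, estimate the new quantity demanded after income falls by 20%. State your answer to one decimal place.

181.3

%ΔQ ≈ η × %ΔI = 1.5 × (-20%) = -30%.
New Q ≈ 259 × (1 − 0.3) = 181.3.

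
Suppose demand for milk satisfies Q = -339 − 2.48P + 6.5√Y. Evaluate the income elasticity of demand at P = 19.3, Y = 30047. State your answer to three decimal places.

0.761

At P = 19.3, Y = 30047: Q = 739.851.
Holding P constant, ∂Q/∂Y = 6.5/(2√Y) = 0.0187492.
η_Y = (∂Q/∂Y)·(Y/Q) = 0.0187492 × (30047/739.851) = 0.761.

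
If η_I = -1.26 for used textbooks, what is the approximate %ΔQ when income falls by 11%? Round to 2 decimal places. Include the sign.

%ΔQ ≈ η × %ΔI = -1.26 × (-11%) = 13.86%.

13.86%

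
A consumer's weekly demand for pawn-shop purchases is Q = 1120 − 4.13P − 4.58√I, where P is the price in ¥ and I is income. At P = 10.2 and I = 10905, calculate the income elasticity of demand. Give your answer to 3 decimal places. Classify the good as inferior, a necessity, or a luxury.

-0.399 (inferior good)

At P = 10.2, I = 10905: Q = 599.598.
Holding P constant, ∂Q/∂I = -4.58/(2√I) = -0.0219292.
η_I = (∂Q/∂I)·(I/Q) = -0.0219292 × (10905/599.598) = -0.399.
Since η < 0, this is an inferior good.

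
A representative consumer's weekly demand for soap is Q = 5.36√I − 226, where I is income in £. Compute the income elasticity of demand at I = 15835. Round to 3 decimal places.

At I = 15835: Q = 448.487.
dQ/dI = 5.36/(2√I) = 0.0212974 at this income.
η = (dQ/dI)·(I/Q) = 0.0212974 × (15835/448.487) = 0.752.

0.752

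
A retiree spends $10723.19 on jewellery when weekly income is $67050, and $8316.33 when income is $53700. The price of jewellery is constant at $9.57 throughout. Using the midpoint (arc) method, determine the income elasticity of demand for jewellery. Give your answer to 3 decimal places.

With a constant price, Q₁ = 10723.19/9.57 = 1120.501 and Q₂ = 8316.33/9.57 = 869.000 (equivalently, work directly with expenditure since P cancels).
Midpoint %ΔQ = (8316.33 − 10723.19)/9519.76 = -0.25283; midpoint %ΔI = (53700 − 67050)/60375 = -0.22112.
η = -0.25283 / -0.22112 = 1.143.

1.143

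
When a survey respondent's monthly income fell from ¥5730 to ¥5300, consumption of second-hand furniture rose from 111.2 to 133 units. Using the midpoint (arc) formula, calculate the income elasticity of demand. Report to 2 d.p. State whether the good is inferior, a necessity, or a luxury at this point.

ΔQ = 133 − 111.2 = 21.8; midpoint Q̄ = (111.2 + 133)/2 = 122.1.
ΔI = 5300 − 5730 = -430; midpoint Ī = (5730 + 5300)/2 = 5515.
η = (ΔQ/Q̄) ÷ (ΔI/Ī) = (21.8/122.1) ÷ (-430/5515) = -2.29.
η < 0 ⇒ inferior good.

-2.29 (inferior good)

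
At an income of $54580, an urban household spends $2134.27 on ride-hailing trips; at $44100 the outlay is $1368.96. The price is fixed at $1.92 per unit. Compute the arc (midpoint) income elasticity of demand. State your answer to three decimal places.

2.057

With a constant price, Q₁ = 2134.27/1.92 = 1111.599 and Q₂ = 1368.96/1.92 = 713.000 (equivalently, work directly with expenditure since P cancels).
Midpoint %ΔQ = (1368.96 − 2134.27)/1751.62 = -0.43692; midpoint %ΔI = (44100 − 54580)/49340 = -0.21240.
η = -0.43692 / -0.21240 = 2.057.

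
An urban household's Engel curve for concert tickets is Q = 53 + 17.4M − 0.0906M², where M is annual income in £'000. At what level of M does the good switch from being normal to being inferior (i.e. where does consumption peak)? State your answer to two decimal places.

dQ/dM = 17.4 − 0.1812M.
The good is inferior where dQ/dM < 0. Setting dQ/dM = 0 gives M = 17.4 / 0.1812 = 96.03.

96.03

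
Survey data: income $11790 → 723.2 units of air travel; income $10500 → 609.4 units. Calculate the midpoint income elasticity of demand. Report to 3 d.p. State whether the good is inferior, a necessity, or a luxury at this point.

1.476 (luxury)

ΔQ = 609.4 − 723.2 = -113.8; midpoint Q̄ = (723.2 + 609.4)/2 = 666.3.
ΔI = 10500 − 11790 = -1290; midpoint Ī = (11790 + 10500)/2 = 11145.
η = (ΔQ/Q̄) ÷ (ΔI/Ī) = (-113.8/666.3) ÷ (-1290/11145) = 1.476.
η > 1 ⇒ luxury.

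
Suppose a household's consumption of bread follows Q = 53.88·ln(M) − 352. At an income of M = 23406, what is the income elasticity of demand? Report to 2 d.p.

At M = 23406: Q = 190.073.
dQ/dM = 53.88/M = 0.00230197 at this income.
η = (dQ/dM)·(M/Q) = 0.00230197 × (23406/190.073) = 0.28.

0.28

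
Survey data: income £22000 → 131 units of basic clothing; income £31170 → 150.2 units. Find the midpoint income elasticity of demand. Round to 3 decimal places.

ΔQ = 150.2 − 131 = 19.2; midpoint Q̄ = (131 + 150.2)/2 = 140.6.
ΔI = 31170 − 22000 = 9170; midpoint Ī = (22000 + 31170)/2 = 26585.
η = (ΔQ/Q̄) ÷ (ΔI/Ī) = (19.2/140.6) ÷ (9170/26585) = 0.396.

0.396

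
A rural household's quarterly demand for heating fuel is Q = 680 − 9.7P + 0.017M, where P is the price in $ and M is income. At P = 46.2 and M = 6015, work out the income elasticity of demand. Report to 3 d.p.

At P = 46.2, M = 6015: Q = 334.115.
Holding P constant, ∂Q/∂M = 0.017.
η_M = (∂Q/∂M)·(M/Q) = 0.017 × (6015/334.115) = 0.306.

0.306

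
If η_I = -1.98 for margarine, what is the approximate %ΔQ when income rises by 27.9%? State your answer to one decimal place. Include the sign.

-55.2%

%ΔQ ≈ η × %ΔI = -1.98 × 27.9% = -55.2%.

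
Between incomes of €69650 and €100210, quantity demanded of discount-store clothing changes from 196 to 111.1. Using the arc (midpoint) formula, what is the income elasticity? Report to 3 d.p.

-1.537

ΔQ = 111.1 − 196 = -84.9; midpoint Q̄ = (196 + 111.1)/2 = 153.55.
ΔI = 100210 − 69650 = 30560; midpoint Ī = (69650 + 100210)/2 = 84930.
η = (ΔQ/Q̄) ÷ (ΔI/Ī) = (-84.9/153.55) ÷ (30560/84930) = -1.537.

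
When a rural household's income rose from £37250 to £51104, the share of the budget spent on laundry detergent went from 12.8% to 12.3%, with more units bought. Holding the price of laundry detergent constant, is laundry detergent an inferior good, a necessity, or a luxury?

necessity

Quantity rises but the budget share falls as income rises, so 0 < η < 1.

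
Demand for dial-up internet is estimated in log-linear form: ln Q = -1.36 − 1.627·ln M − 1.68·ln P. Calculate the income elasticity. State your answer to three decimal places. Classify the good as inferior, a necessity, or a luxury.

In a log-linear demand, the coefficient on ln M is the income elasticity.
So η = -1.627.
η < 0 ⇒ inferior good.

-1.627 (inferior good)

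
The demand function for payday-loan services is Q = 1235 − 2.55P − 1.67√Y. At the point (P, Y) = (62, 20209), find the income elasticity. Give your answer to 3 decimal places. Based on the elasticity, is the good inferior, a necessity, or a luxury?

-0.141 (inferior good)

At P = 62, Y = 20209: Q = 839.496.
Holding P constant, ∂Q/∂Y = -1.67/(2√Y) = -0.00587373.
η_Y = (∂Q/∂Y)·(Y/Q) = -0.00587373 × (20209/839.496) = -0.141.
Since η < 0, this is an inferior good.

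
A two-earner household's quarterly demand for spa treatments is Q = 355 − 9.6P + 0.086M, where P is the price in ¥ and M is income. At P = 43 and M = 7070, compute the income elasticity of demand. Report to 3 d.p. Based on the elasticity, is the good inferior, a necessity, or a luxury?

1.105 (luxury)

At P = 43, M = 7070: Q = 550.220.
Holding P constant, ∂Q/∂M = 0.086.
η_M = (∂Q/∂M)·(M/Q) = 0.086 × (7070/550.220) = 1.105.
Since η > 1, this is a luxury.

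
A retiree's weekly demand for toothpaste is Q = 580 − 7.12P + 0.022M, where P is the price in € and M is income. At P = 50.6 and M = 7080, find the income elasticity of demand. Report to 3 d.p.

At P = 50.6, M = 7080: Q = 375.488.
Holding P constant, ∂Q/∂M = 0.022.
η_M = (∂Q/∂M)·(M/Q) = 0.022 × (7080/375.488) = 0.415.

0.415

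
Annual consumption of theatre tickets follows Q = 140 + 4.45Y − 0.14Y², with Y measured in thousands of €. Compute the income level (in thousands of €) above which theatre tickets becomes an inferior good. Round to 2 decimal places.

15.89

dQ/dY = 4.45 − 0.28Y.
The good is inferior where dQ/dY < 0. Setting dQ/dY = 0 gives Y = 4.45 / 0.28 = 15.89.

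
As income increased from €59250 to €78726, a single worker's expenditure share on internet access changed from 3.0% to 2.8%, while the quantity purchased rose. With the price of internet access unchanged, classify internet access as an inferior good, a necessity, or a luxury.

necessity

Quantity rises but the budget share falls as income rises, so 0 < η < 1.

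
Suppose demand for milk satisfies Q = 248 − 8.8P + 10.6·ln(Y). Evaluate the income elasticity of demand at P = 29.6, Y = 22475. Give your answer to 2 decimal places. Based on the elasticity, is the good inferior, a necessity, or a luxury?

At P = 29.6, Y = 22475: Q = 93.734.
Holding P constant, ∂Q/∂Y = 10.6/Y = 0.000471635.
η_Y = (∂Q/∂Y)·(Y/Q) = 0.000471635 × (22475/93.734) = 0.11.
Since 0 < η < 1, this is a necessity.

0.11 (necessity)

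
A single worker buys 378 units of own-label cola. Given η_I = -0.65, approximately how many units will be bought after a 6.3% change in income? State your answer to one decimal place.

%ΔQ ≈ η × %ΔI = -0.65 × 6.3% = -4.095%.
New Q ≈ 378 × (1 − 0.04095) = 362.5.

362.5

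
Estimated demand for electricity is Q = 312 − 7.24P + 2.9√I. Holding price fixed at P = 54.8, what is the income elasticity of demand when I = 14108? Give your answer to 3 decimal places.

0.663

At P = 54.8, I = 14108: Q = 259.702.
Holding P constant, ∂Q/∂I = 2.9/(2√I) = 0.0122077.
η_I = (∂Q/∂I)·(I/Q) = 0.0122077 × (14108/259.702) = 0.663.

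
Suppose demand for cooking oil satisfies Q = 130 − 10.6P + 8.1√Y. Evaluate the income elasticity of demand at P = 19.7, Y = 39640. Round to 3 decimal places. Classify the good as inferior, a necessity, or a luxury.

At P = 19.7, Y = 39640: Q = 1533.874.
Holding P constant, ∂Q/∂Y = 8.1/(2√Y) = 0.0203417.
η_Y = (∂Q/∂Y)·(Y/Q) = 0.0203417 × (39640/1533.874) = 0.526.
Since 0 < η < 1, this is a necessity.

0.526 (necessity)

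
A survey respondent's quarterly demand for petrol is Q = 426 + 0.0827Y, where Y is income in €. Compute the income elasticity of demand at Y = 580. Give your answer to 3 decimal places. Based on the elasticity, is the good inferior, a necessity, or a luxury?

0.101 (necessity)

At Y = 580: Q = 473.966.
dQ/dY = 0.0827.
η = (dQ/dY)·(Y/Q) = 0.0827 × (580/473.966) = 0.101.
Since 0 < η < 1, the good is a necessity.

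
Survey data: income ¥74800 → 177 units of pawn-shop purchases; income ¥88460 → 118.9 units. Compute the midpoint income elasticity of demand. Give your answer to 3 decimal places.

-2.347

ΔQ = 118.9 − 177 = -58.1; midpoint Q̄ = (177 + 118.9)/2 = 147.95.
ΔI = 88460 − 74800 = 13660; midpoint Ī = (74800 + 88460)/2 = 81630.
η = (ΔQ/Q̄) ÷ (ΔI/Ī) = (-58.1/147.95) ÷ (13660/81630) = -2.347.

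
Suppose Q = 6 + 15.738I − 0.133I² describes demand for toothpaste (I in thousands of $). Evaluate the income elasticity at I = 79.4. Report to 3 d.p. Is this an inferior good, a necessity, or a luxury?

At I = 79.4: Q = 417.1173.
dQ/dI = 15.738 − 0.266I = -5.38240.
η = (dQ/dI)·(I/Q) = -5.38240 × (79.4/417.1173) = -1.025.
η < 0 ⇒ inferior good.

-1.025 (inferior good)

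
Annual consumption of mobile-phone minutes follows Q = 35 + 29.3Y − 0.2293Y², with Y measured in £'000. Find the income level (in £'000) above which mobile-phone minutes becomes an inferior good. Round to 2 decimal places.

63.89

dQ/dY = 29.3 − 0.4586Y.
The good is inferior where dQ/dY < 0. Setting dQ/dY = 0 gives Y = 29.3 / 0.4586 = 63.89.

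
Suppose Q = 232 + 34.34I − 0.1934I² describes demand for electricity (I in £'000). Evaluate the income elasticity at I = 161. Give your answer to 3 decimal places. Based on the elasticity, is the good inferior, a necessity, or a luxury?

-6.016 (inferior good)

At I = 161: Q = 747.6186.
dQ/dI = 34.34 − 0.3868I = -27.93480.
η = (dQ/dI)·(I/Q) = -27.93480 × (161/747.6186) = -6.016.
η < 0 ⇒ inferior good.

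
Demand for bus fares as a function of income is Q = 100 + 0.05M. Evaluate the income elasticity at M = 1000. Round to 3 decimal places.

0.333

At M = 1000: Q = 150.000.
dQ/dM = 0.05.
η = (dQ/dM)·(M/Q) = 0.05 × (1000/150.000) = 0.333.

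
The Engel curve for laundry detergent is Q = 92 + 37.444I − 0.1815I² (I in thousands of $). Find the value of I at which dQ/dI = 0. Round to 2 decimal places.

dQ/dI = 37.444 − 0.363I.
The good is inferior where dQ/dI < 0. Setting dQ/dI = 0 gives I = 37.444 / 0.363 = 103.15.

103.15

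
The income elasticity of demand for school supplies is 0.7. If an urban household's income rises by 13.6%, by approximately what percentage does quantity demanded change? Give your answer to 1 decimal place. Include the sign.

%ΔQ ≈ η × %ΔI = 0.7 × 13.6% = 9.5%.

9.5%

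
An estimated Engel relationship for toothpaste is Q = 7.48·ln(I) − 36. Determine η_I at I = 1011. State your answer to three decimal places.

At I = 1011: Q = 15.752.
dQ/dI = 7.48/I = 0.00739862 at this income.
η = (dQ/dI)·(I/Q) = 0.00739862 × (1011/15.752) = 0.475.

0.475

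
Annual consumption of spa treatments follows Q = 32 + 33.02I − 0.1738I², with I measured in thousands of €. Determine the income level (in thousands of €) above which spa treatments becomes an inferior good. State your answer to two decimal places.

dQ/dI = 33.02 − 0.3476I.
The good is inferior where dQ/dI < 0. Setting dQ/dI = 0 gives I = 33.02 / 0.3476 = 94.99.

94.99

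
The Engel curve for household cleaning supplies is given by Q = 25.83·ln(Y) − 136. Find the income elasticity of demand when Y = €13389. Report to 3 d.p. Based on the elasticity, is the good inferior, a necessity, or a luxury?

At Y = 13389: Q = 109.442.
dQ/dY = 25.83/Y = 0.0019292 at this income.
η = (dQ/dY)·(Y/Q) = 0.0019292 × (13389/109.442) = 0.236.
Since 0 < η < 1, the good is a necessity.

0.236 (necessity)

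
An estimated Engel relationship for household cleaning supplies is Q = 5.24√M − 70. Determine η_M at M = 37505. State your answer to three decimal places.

At M = 37505: Q = 944.789.
dQ/dM = 5.24/(2√M) = 0.0135287 at this income.
η = (dQ/dM)·(M/Q) = 0.0135287 × (37505/944.789) = 0.537.

0.537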